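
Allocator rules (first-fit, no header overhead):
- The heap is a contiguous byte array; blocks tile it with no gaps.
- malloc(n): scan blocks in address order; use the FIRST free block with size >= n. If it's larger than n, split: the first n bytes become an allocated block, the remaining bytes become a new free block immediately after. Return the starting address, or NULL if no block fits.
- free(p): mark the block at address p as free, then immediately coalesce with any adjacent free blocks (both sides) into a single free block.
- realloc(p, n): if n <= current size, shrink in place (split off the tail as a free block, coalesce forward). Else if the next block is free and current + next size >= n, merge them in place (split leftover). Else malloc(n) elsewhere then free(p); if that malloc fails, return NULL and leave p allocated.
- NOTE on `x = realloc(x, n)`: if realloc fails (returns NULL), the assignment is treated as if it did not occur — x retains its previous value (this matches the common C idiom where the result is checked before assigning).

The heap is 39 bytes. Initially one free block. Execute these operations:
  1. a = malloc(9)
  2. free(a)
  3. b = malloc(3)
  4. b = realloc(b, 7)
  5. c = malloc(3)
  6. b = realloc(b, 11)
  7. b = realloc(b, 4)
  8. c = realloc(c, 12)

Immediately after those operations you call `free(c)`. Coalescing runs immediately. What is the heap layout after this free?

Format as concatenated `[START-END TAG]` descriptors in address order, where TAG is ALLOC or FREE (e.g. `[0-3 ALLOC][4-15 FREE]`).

Op 1: a = malloc(9) -> a = 0; heap: [0-8 ALLOC][9-38 FREE]
Op 2: free(a) -> (freed a); heap: [0-38 FREE]
Op 3: b = malloc(3) -> b = 0; heap: [0-2 ALLOC][3-38 FREE]
Op 4: b = realloc(b, 7) -> b = 0; heap: [0-6 ALLOC][7-38 FREE]
Op 5: c = malloc(3) -> c = 7; heap: [0-6 ALLOC][7-9 ALLOC][10-38 FREE]
Op 6: b = realloc(b, 11) -> b = 10; heap: [0-6 FREE][7-9 ALLOC][10-20 ALLOC][21-38 FREE]
Op 7: b = realloc(b, 4) -> b = 10; heap: [0-6 FREE][7-9 ALLOC][10-13 ALLOC][14-38 FREE]
Op 8: c = realloc(c, 12) -> c = 14; heap: [0-9 FREE][10-13 ALLOC][14-25 ALLOC][26-38 FREE]
free(c): c = 14 -> block [14-25 ALLOC]; mark free, coalesce with adjacent free neighbors -> [0-9 FREE][10-13 ALLOC][14-38 FREE]

Answer: [0-9 FREE][10-13 ALLOC][14-38 FREE]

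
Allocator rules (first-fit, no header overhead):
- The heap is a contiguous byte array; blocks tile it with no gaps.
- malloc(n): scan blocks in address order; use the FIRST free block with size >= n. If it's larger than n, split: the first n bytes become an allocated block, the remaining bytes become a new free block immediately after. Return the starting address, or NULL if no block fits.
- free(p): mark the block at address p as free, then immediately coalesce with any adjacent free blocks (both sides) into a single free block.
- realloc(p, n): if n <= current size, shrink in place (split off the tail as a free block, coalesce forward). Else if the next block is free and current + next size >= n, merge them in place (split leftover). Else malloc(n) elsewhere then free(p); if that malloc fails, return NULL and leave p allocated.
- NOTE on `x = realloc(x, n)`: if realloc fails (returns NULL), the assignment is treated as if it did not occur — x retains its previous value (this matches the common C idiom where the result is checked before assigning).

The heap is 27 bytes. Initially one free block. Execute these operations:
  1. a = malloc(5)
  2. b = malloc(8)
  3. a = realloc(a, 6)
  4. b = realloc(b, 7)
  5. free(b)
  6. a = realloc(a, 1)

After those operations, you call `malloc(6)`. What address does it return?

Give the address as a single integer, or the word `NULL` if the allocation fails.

Op 1: a = malloc(5) -> a = 0; heap: [0-4 ALLOC][5-26 FREE]
Op 2: b = malloc(8) -> b = 5; heap: [0-4 ALLOC][5-12 ALLOC][13-26 FREE]
Op 3: a = realloc(a, 6) -> a = 13; heap: [0-4 FREE][5-12 ALLOC][13-18 ALLOC][19-26 FREE]
Op 4: b = realloc(b, 7) -> b = 5; heap: [0-4 FREE][5-11 ALLOC][12-12 FREE][13-18 ALLOC][19-26 FREE]
Op 5: free(b) -> (freed b); heap: [0-12 FREE][13-18 ALLOC][19-26 FREE]
Op 6: a = realloc(a, 1) -> a = 13; heap: [0-12 FREE][13-13 ALLOC][14-26 FREE]
malloc(6): first-fit scan over [0-12 FREE][13-13 ALLOC][14-26 FREE] -> 0

Answer: 0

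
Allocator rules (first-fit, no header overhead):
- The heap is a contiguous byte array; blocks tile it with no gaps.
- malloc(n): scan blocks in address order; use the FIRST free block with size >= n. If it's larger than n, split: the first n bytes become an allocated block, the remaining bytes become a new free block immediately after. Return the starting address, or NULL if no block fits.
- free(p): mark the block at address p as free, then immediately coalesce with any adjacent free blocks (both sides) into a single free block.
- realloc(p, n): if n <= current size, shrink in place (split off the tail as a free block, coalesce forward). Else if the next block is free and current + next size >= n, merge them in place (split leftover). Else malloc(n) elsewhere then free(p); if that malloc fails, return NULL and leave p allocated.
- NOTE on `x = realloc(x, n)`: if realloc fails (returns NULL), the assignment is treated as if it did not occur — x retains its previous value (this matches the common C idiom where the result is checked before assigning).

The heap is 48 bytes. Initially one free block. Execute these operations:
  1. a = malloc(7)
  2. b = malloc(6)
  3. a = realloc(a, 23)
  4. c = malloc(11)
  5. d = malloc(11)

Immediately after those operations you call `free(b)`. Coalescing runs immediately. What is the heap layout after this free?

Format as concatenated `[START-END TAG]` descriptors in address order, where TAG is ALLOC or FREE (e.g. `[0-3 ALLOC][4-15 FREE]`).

Answer: [0-12 FREE][13-35 ALLOC][36-46 ALLOC][47-47 FREE]

Derivation:
Op 1: a = malloc(7) -> a = 0; heap: [0-6 ALLOC][7-47 FREE]
Op 2: b = malloc(6) -> b = 7; heap: [0-6 ALLOC][7-12 ALLOC][13-47 FREE]
Op 3: a = realloc(a, 23) -> a = 13; heap: [0-6 FREE][7-12 ALLOC][13-35 ALLOC][36-47 FREE]
Op 4: c = malloc(11) -> c = 36; heap: [0-6 FREE][7-12 ALLOC][13-35 ALLOC][36-46 ALLOC][47-47 FREE]
Op 5: d = malloc(11) -> d = NULL; heap: [0-6 FREE][7-12 ALLOC][13-35 ALLOC][36-46 ALLOC][47-47 FREE]
free(b): b = 7 -> block [7-12 ALLOC]; mark free, coalesce with adjacent free neighbors -> [0-12 FREE][13-35 ALLOC][36-46 ALLOC][47-47 FREE]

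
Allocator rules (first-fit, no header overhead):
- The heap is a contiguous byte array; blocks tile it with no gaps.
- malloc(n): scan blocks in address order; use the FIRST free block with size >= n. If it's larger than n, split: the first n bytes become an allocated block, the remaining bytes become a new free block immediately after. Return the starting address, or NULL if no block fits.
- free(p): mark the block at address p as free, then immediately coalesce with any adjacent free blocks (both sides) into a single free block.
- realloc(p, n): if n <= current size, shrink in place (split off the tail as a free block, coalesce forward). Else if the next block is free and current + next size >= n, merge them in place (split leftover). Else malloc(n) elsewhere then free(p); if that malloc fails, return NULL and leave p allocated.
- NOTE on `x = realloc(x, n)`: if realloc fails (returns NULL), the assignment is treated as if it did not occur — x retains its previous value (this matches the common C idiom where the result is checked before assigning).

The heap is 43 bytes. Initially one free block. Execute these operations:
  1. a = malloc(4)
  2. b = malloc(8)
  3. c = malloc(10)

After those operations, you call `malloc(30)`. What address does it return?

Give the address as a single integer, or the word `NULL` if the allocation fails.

Answer: NULL

Derivation:
Op 1: a = malloc(4) -> a = 0; heap: [0-3 ALLOC][4-42 FREE]
Op 2: b = malloc(8) -> b = 4; heap: [0-3 ALLOC][4-11 ALLOC][12-42 FREE]
Op 3: c = malloc(10) -> c = 12; heap: [0-3 ALLOC][4-11 ALLOC][12-21 ALLOC][22-42 FREE]
malloc(30): first-fit scan over [0-3 ALLOC][4-11 ALLOC][12-21 ALLOC][22-42 FREE] -> NULL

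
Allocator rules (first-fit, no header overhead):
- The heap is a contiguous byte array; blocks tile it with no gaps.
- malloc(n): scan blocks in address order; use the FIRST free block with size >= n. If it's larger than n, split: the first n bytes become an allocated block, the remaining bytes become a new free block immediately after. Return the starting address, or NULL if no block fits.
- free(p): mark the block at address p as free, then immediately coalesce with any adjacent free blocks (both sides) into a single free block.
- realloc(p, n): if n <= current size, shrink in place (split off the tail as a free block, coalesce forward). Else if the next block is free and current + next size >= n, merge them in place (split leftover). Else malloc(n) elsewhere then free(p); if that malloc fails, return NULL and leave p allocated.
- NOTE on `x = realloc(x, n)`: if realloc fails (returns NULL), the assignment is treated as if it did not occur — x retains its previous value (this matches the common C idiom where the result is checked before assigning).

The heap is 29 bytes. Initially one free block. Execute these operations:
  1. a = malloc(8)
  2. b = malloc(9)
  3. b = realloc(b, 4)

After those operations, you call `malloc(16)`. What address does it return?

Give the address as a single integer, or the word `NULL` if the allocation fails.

Answer: 12

Derivation:
Op 1: a = malloc(8) -> a = 0; heap: [0-7 ALLOC][8-28 FREE]
Op 2: b = malloc(9) -> b = 8; heap: [0-7 ALLOC][8-16 ALLOC][17-28 FREE]
Op 3: b = realloc(b, 4) -> b = 8; heap: [0-7 ALLOC][8-11 ALLOC][12-28 FREE]
malloc(16): first-fit scan over [0-7 ALLOC][8-11 ALLOC][12-28 FREE] -> 12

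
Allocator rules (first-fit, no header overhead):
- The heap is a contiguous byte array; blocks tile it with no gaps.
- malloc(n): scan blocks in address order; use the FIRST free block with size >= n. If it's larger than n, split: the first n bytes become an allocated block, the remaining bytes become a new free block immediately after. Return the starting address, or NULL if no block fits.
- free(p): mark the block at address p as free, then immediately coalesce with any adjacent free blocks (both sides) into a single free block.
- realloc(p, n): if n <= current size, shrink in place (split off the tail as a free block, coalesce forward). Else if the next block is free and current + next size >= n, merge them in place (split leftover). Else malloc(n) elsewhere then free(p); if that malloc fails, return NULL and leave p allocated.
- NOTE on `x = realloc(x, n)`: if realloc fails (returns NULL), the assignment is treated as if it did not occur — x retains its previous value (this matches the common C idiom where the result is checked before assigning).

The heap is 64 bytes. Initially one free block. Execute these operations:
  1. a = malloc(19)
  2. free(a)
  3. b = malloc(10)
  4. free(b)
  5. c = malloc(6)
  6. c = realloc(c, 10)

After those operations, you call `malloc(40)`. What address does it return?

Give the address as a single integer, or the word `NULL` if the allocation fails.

Answer: 10

Derivation:
Op 1: a = malloc(19) -> a = 0; heap: [0-18 ALLOC][19-63 FREE]
Op 2: free(a) -> (freed a); heap: [0-63 FREE]
Op 3: b = malloc(10) -> b = 0; heap: [0-9 ALLOC][10-63 FREE]
Op 4: free(b) -> (freed b); heap: [0-63 FREE]
Op 5: c = malloc(6) -> c = 0; heap: [0-5 ALLOC][6-63 FREE]
Op 6: c = realloc(c, 10) -> c = 0; heap: [0-9 ALLOC][10-63 FREE]
malloc(40): first-fit scan over [0-9 ALLOC][10-63 FREE] -> 10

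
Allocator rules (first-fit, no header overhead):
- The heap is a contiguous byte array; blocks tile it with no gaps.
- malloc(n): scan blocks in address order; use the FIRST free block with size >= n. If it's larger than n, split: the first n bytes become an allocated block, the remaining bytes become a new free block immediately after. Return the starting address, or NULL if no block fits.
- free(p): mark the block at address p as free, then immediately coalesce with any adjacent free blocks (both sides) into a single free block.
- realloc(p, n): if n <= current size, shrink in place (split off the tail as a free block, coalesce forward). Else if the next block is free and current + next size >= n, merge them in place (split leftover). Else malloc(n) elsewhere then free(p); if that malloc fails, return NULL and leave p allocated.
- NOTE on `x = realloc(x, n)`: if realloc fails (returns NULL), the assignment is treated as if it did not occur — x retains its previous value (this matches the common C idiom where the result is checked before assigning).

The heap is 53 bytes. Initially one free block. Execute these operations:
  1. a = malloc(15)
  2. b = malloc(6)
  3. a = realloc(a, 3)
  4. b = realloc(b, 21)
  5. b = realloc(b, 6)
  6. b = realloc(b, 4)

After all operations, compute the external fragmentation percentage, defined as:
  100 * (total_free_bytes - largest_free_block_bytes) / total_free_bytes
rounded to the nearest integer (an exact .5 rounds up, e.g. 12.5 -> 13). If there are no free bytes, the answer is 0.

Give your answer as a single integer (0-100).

Op 1: a = malloc(15) -> a = 0; heap: [0-14 ALLOC][15-52 FREE]
Op 2: b = malloc(6) -> b = 15; heap: [0-14 ALLOC][15-20 ALLOC][21-52 FREE]
Op 3: a = realloc(a, 3) -> a = 0; heap: [0-2 ALLOC][3-14 FREE][15-20 ALLOC][21-52 FREE]
Op 4: b = realloc(b, 21) -> b = 15; heap: [0-2 ALLOC][3-14 FREE][15-35 ALLOC][36-52 FREE]
Op 5: b = realloc(b, 6) -> b = 15; heap: [0-2 ALLOC][3-14 FREE][15-20 ALLOC][21-52 FREE]
Op 6: b = realloc(b, 4) -> b = 15; heap: [0-2 ALLOC][3-14 FREE][15-18 ALLOC][19-52 FREE]
Free blocks: [12 34] total_free=46 largest=34 -> 100*(46-34)/46 = 1200/46 ≈ 26.087 -> rounds to 26

Answer: 26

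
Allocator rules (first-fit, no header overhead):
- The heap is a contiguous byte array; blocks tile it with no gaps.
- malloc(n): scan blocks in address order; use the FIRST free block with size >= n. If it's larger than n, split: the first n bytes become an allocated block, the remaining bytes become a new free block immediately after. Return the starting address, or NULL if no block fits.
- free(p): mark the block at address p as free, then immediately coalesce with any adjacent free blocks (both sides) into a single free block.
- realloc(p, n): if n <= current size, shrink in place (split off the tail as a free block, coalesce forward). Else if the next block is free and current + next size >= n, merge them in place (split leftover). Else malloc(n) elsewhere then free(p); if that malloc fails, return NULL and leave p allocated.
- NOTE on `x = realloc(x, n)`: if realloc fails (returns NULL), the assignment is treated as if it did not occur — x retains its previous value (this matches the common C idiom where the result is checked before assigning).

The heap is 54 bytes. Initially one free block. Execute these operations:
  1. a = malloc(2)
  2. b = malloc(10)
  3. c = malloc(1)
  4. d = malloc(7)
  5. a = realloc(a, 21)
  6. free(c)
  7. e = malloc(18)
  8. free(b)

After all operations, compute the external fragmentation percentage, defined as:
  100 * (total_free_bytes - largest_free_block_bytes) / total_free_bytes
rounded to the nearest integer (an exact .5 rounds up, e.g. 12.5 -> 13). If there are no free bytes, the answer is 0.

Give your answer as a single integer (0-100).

Op 1: a = malloc(2) -> a = 0; heap: [0-1 ALLOC][2-53 FREE]
Op 2: b = malloc(10) -> b = 2; heap: [0-1 ALLOC][2-11 ALLOC][12-53 FREE]
Op 3: c = malloc(1) -> c = 12; heap: [0-1 ALLOC][2-11 ALLOC][12-12 ALLOC][13-53 FREE]
Op 4: d = malloc(7) -> d = 13; heap: [0-1 ALLOC][2-11 ALLOC][12-12 ALLOC][13-19 ALLOC][20-53 FREE]
Op 5: a = realloc(a, 21) -> a = 20; heap: [0-1 FREE][2-11 ALLOC][12-12 ALLOC][13-19 ALLOC][20-40 ALLOC][41-53 FREE]
Op 6: free(c) -> (freed c); heap: [0-1 FREE][2-11 ALLOC][12-12 FREE][13-19 ALLOC][20-40 ALLOC][41-53 FREE]
Op 7: e = malloc(18) -> e = NULL; heap: [0-1 FREE][2-11 ALLOC][12-12 FREE][13-19 ALLOC][20-40 ALLOC][41-53 FREE]
Op 8: free(b) -> (freed b); heap: [0-12 FREE][13-19 ALLOC][20-40 ALLOC][41-53 FREE]
Free blocks: [13 13] total_free=26 largest=13 -> 100*(26-13)/26 = 1300/26 = 50

Answer: 50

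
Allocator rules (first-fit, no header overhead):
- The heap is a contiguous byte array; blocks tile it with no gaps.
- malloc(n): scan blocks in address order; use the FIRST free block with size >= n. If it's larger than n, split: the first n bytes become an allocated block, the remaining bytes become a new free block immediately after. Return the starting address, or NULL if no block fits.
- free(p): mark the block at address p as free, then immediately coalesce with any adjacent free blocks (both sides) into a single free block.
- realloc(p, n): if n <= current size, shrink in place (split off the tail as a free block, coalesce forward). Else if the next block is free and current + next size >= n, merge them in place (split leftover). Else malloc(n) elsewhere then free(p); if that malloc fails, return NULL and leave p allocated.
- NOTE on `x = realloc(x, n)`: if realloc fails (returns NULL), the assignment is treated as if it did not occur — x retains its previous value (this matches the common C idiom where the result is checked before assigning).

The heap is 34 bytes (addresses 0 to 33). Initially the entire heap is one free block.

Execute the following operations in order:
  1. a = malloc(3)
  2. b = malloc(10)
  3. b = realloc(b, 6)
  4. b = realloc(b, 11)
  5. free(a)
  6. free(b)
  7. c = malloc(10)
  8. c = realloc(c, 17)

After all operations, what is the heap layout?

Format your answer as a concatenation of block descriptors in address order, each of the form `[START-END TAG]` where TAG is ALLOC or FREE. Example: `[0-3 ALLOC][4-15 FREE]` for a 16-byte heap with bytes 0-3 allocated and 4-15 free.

Op 1: a = malloc(3) -> a = 0; heap: [0-2 ALLOC][3-33 FREE]
Op 2: b = malloc(10) -> b = 3; heap: [0-2 ALLOC][3-12 ALLOC][13-33 FREE]
Op 3: b = realloc(b, 6) -> b = 3; heap: [0-2 ALLOC][3-8 ALLOC][9-33 FREE]
Op 4: b = realloc(b, 11) -> b = 3; heap: [0-2 ALLOC][3-13 ALLOC][14-33 FREE]
Op 5: free(a) -> (freed a); heap: [0-2 FREE][3-13 ALLOC][14-33 FREE]
Op 6: free(b) -> (freed b); heap: [0-33 FREE]
Op 7: c = malloc(10) -> c = 0; heap: [0-9 ALLOC][10-33 FREE]
Op 8: c = realloc(c, 17) -> c = 0; heap: [0-16 ALLOC][17-33 FREE]

Answer: [0-16 ALLOC][17-33 FREE]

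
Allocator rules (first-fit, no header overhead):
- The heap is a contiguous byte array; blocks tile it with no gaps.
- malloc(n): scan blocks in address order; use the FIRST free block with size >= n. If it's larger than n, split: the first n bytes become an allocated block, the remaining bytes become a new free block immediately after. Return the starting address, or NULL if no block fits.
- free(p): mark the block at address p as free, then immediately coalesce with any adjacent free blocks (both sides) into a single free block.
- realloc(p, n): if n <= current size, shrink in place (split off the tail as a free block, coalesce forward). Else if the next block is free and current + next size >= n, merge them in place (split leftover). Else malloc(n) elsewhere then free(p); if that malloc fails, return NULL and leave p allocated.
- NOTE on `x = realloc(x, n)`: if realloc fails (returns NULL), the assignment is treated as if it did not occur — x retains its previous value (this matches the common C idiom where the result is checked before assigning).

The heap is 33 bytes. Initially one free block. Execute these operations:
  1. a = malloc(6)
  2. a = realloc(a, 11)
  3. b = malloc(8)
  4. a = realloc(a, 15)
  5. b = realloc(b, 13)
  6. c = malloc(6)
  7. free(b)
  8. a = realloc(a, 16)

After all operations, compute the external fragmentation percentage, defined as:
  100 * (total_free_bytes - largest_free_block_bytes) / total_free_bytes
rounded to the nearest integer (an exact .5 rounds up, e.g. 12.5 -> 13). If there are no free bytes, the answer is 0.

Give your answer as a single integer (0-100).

Op 1: a = malloc(6) -> a = 0; heap: [0-5 ALLOC][6-32 FREE]
Op 2: a = realloc(a, 11) -> a = 0; heap: [0-10 ALLOC][11-32 FREE]
Op 3: b = malloc(8) -> b = 11; heap: [0-10 ALLOC][11-18 ALLOC][19-32 FREE]
Op 4: a = realloc(a, 15) -> NULL (a unchanged); heap: [0-10 ALLOC][11-18 ALLOC][19-32 FREE]
Op 5: b = realloc(b, 13) -> b = 11; heap: [0-10 ALLOC][11-23 ALLOC][24-32 FREE]
Op 6: c = malloc(6) -> c = 24; heap: [0-10 ALLOC][11-23 ALLOC][24-29 ALLOC][30-32 FREE]
Op 7: free(b) -> (freed b); heap: [0-10 ALLOC][11-23 FREE][24-29 ALLOC][30-32 FREE]
Op 8: a = realloc(a, 16) -> a = 0; heap: [0-15 ALLOC][16-23 FREE][24-29 ALLOC][30-32 FREE]
Free blocks: [8 3] total_free=11 largest=8 -> 100*(11-8)/11 = 300/11 ≈ 27.273 -> rounds to 27

Answer: 27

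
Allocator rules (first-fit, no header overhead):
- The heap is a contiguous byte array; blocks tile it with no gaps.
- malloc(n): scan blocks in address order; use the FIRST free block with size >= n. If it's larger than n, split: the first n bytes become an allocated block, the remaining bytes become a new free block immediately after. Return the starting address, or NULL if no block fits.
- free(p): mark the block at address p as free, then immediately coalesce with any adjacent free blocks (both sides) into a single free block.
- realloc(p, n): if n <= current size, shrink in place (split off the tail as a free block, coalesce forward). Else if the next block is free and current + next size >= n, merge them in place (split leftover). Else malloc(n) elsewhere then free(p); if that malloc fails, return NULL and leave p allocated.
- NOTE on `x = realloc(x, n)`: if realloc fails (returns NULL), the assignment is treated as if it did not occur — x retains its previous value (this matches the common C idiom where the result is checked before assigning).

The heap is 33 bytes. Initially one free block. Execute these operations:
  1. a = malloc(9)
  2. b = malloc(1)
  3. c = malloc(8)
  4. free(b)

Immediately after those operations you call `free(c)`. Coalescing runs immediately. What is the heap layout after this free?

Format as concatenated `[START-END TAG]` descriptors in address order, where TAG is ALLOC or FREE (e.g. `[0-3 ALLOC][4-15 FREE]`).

Answer: [0-8 ALLOC][9-32 FREE]

Derivation:
Op 1: a = malloc(9) -> a = 0; heap: [0-8 ALLOC][9-32 FREE]
Op 2: b = malloc(1) -> b = 9; heap: [0-8 ALLOC][9-9 ALLOC][10-32 FREE]
Op 3: c = malloc(8) -> c = 10; heap: [0-8 ALLOC][9-9 ALLOC][10-17 ALLOC][18-32 FREE]
Op 4: free(b) -> (freed b); heap: [0-8 ALLOC][9-9 FREE][10-17 ALLOC][18-32 FREE]
free(c): c = 10 -> block [10-17 ALLOC]; mark free, coalesce with adjacent free neighbors -> [0-8 ALLOC][9-32 FREE]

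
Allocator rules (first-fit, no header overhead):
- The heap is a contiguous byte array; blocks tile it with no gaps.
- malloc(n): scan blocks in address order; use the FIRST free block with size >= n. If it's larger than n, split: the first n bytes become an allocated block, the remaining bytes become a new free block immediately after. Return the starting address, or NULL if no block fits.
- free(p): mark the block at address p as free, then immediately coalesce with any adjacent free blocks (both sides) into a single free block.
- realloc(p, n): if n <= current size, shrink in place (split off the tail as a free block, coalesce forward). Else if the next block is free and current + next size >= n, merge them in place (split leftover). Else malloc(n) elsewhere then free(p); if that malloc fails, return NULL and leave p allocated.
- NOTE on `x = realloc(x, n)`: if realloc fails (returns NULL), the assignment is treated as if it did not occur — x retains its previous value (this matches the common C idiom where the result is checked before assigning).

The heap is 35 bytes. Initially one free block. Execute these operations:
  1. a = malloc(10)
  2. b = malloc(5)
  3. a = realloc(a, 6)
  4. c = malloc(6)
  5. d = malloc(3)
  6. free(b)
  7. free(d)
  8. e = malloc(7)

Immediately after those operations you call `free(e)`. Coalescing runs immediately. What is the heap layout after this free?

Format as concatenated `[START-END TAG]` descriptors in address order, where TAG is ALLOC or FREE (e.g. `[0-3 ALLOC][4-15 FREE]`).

Answer: [0-5 ALLOC][6-14 FREE][15-20 ALLOC][21-34 FREE]

Derivation:
Op 1: a = malloc(10) -> a = 0; heap: [0-9 ALLOC][10-34 FREE]
Op 2: b = malloc(5) -> b = 10; heap: [0-9 ALLOC][10-14 ALLOC][15-34 FREE]
Op 3: a = realloc(a, 6) -> a = 0; heap: [0-5 ALLOC][6-9 FREE][10-14 ALLOC][15-34 FREE]
Op 4: c = malloc(6) -> c = 15; heap: [0-5 ALLOC][6-9 FREE][10-14 ALLOC][15-20 ALLOC][21-34 FREE]
Op 5: d = malloc(3) -> d = 6; heap: [0-5 ALLOC][6-8 ALLOC][9-9 FREE][10-14 ALLOC][15-20 ALLOC][21-34 FREE]
Op 6: free(b) -> (freed b); heap: [0-5 ALLOC][6-8 ALLOC][9-14 FREE][15-20 ALLOC][21-34 FREE]
Op 7: free(d) -> (freed d); heap: [0-5 ALLOC][6-14 FREE][15-20 ALLOC][21-34 FREE]
Op 8: e = malloc(7) -> e = 6; heap: [0-5 ALLOC][6-12 ALLOC][13-14 FREE][15-20 ALLOC][21-34 FREE]
free(e): e = 6 -> block [6-12 ALLOC]; mark free, coalesce with adjacent free neighbors -> [0-5 ALLOC][6-14 FREE][15-20 ALLOC][21-34 FREE]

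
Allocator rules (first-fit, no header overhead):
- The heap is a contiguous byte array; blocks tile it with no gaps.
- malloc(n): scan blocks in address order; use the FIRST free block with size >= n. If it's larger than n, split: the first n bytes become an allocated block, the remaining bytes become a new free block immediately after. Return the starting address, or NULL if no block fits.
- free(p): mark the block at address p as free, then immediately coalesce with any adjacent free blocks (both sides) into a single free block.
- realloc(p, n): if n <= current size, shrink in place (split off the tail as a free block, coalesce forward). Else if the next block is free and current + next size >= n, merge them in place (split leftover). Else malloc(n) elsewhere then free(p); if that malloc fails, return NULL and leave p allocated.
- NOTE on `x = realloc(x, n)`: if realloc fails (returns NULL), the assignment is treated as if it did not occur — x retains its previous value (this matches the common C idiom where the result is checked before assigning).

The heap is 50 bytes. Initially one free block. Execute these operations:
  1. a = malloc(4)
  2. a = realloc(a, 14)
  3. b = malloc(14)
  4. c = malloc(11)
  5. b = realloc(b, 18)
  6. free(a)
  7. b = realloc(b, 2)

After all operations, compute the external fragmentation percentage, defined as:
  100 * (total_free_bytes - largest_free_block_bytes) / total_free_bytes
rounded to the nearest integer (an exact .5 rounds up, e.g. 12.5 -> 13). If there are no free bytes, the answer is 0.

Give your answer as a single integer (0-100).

Op 1: a = malloc(4) -> a = 0; heap: [0-3 ALLOC][4-49 FREE]
Op 2: a = realloc(a, 14) -> a = 0; heap: [0-13 ALLOC][14-49 FREE]
Op 3: b = malloc(14) -> b = 14; heap: [0-13 ALLOC][14-27 ALLOC][28-49 FREE]
Op 4: c = malloc(11) -> c = 28; heap: [0-13 ALLOC][14-27 ALLOC][28-38 ALLOC][39-49 FREE]
Op 5: b = realloc(b, 18) -> NULL (b unchanged); heap: [0-13 ALLOC][14-27 ALLOC][28-38 ALLOC][39-49 FREE]
Op 6: free(a) -> (freed a); heap: [0-13 FREE][14-27 ALLOC][28-38 ALLOC][39-49 FREE]
Op 7: b = realloc(b, 2) -> b = 14; heap: [0-13 FREE][14-15 ALLOC][16-27 FREE][28-38 ALLOC][39-49 FREE]
Free blocks: [14 12 11] total_free=37 largest=14 -> 100*(37-14)/37 = 2300/37 ≈ 62.162 -> rounds to 62

Answer: 62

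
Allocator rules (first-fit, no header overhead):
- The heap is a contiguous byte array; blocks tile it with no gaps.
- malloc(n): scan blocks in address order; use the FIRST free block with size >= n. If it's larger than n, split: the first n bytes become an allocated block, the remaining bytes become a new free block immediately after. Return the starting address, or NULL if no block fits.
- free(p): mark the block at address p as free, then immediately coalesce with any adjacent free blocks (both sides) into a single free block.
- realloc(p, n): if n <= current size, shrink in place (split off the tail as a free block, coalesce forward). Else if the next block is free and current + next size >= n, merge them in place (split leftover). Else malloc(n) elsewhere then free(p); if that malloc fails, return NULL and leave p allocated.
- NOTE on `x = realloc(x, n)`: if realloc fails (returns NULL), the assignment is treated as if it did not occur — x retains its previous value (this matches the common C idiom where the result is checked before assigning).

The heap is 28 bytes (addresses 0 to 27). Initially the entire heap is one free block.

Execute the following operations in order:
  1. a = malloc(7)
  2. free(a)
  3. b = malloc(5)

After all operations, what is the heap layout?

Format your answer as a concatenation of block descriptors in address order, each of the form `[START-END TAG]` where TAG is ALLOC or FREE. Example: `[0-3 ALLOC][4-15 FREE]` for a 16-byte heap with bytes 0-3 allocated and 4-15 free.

Answer: [0-4 ALLOC][5-27 FREE]

Derivation:
Op 1: a = malloc(7) -> a = 0; heap: [0-6 ALLOC][7-27 FREE]
Op 2: free(a) -> (freed a); heap: [0-27 FREE]
Op 3: b = malloc(5) -> b = 0; heap: [0-4 ALLOC][5-27 FREE]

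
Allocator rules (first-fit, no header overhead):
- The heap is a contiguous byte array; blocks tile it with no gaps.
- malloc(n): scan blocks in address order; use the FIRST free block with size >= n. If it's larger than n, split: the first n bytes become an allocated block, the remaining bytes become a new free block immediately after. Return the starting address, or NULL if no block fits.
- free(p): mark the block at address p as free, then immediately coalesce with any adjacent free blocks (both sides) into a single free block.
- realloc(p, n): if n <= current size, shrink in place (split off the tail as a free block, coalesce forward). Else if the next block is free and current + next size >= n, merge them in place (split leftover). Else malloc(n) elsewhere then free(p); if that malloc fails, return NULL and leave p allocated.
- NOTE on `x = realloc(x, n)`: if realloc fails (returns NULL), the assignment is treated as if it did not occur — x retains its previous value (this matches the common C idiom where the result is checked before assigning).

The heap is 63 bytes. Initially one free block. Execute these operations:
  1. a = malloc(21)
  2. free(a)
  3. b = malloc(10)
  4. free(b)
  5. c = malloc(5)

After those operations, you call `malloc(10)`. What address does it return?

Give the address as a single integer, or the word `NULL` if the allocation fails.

Answer: 5

Derivation:
Op 1: a = malloc(21) -> a = 0; heap: [0-20 ALLOC][21-62 FREE]
Op 2: free(a) -> (freed a); heap: [0-62 FREE]
Op 3: b = malloc(10) -> b = 0; heap: [0-9 ALLOC][10-62 FREE]
Op 4: free(b) -> (freed b); heap: [0-62 FREE]
Op 5: c = malloc(5) -> c = 0; heap: [0-4 ALLOC][5-62 FREE]
malloc(10): first-fit scan over [0-4 ALLOC][5-62 FREE] -> 5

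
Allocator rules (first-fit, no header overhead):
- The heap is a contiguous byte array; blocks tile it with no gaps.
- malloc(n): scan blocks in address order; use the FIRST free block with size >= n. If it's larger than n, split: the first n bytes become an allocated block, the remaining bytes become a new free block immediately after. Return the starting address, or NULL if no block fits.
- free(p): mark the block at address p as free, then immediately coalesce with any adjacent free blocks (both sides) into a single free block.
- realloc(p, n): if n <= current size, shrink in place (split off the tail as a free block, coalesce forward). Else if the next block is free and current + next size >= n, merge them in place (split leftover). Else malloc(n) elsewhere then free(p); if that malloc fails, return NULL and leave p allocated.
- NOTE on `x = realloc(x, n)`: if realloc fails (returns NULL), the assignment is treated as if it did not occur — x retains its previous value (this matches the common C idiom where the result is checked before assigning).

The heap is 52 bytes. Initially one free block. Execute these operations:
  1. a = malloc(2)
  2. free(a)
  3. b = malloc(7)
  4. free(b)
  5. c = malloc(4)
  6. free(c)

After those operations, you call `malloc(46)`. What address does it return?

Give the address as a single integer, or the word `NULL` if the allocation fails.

Answer: 0

Derivation:
Op 1: a = malloc(2) -> a = 0; heap: [0-1 ALLOC][2-51 FREE]
Op 2: free(a) -> (freed a); heap: [0-51 FREE]
Op 3: b = malloc(7) -> b = 0; heap: [0-6 ALLOC][7-51 FREE]
Op 4: free(b) -> (freed b); heap: [0-51 FREE]
Op 5: c = malloc(4) -> c = 0; heap: [0-3 ALLOC][4-51 FREE]
Op 6: free(c) -> (freed c); heap: [0-51 FREE]
malloc(46): first-fit scan over [0-51 FREE] -> 0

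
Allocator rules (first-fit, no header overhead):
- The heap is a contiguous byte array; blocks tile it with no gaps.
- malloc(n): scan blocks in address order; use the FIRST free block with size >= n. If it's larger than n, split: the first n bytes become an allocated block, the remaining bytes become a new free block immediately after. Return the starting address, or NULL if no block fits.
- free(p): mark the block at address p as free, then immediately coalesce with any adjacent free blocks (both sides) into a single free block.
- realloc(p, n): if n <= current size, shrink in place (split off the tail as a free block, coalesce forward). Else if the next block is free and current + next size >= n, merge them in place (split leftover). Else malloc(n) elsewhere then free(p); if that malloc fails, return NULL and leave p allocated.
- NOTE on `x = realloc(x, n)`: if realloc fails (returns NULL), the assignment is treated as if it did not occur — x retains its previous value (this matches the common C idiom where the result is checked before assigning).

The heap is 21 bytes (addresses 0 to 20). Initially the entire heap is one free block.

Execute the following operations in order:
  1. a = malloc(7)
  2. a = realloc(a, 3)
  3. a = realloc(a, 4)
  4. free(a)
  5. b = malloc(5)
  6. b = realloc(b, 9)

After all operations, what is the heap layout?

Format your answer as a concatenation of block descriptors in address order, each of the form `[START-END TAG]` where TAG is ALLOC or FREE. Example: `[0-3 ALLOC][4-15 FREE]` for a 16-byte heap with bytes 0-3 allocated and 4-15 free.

Op 1: a = malloc(7) -> a = 0; heap: [0-6 ALLOC][7-20 FREE]
Op 2: a = realloc(a, 3) -> a = 0; heap: [0-2 ALLOC][3-20 FREE]
Op 3: a = realloc(a, 4) -> a = 0; heap: [0-3 ALLOC][4-20 FREE]
Op 4: free(a) -> (freed a); heap: [0-20 FREE]
Op 5: b = malloc(5) -> b = 0; heap: [0-4 ALLOC][5-20 FREE]
Op 6: b = realloc(b, 9) -> b = 0; heap: [0-8 ALLOC][9-20 FREE]

Answer: [0-8 ALLOC][9-20 FREE]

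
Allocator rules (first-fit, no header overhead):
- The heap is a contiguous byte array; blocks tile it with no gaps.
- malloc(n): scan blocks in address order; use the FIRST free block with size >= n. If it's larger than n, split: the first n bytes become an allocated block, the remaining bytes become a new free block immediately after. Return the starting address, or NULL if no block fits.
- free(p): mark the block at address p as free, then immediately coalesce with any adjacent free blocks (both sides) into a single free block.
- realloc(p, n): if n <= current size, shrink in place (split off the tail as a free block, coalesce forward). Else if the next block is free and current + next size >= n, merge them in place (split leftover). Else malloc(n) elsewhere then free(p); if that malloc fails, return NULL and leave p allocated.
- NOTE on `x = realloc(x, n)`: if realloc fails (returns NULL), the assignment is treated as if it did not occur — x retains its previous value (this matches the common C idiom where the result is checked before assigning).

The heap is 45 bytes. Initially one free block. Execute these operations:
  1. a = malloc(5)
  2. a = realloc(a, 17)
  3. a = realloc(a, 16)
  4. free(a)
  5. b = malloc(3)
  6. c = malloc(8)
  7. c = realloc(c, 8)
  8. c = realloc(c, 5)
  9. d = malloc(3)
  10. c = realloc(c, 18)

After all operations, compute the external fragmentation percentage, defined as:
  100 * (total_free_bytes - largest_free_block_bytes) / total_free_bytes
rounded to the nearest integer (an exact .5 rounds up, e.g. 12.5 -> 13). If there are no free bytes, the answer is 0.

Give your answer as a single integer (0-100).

Answer: 24

Derivation:
Op 1: a = malloc(5) -> a = 0; heap: [0-4 ALLOC][5-44 FREE]
Op 2: a = realloc(a, 17) -> a = 0; heap: [0-16 ALLOC][17-44 FREE]
Op 3: a = realloc(a, 16) -> a = 0; heap: [0-15 ALLOC][16-44 FREE]
Op 4: free(a) -> (freed a); heap: [0-44 FREE]
Op 5: b = malloc(3) -> b = 0; heap: [0-2 ALLOC][3-44 FREE]
Op 6: c = malloc(8) -> c = 3; heap: [0-2 ALLOC][3-10 ALLOC][11-44 FREE]
Op 7: c = realloc(c, 8) -> c = 3; heap: [0-2 ALLOC][3-10 ALLOC][11-44 FREE]
Op 8: c = realloc(c, 5) -> c = 3; heap: [0-2 ALLOC][3-7 ALLOC][8-44 FREE]
Op 9: d = malloc(3) -> d = 8; heap: [0-2 ALLOC][3-7 ALLOC][8-10 ALLOC][11-44 FREE]
Op 10: c = realloc(c, 18) -> c = 11; heap: [0-2 ALLOC][3-7 FREE][8-10 ALLOC][11-28 ALLOC][29-44 FREE]
Free blocks: [5 16] total_free=21 largest=16 -> 100*(21-16)/21 = 500/21 ≈ 23.810 -> rounds to 24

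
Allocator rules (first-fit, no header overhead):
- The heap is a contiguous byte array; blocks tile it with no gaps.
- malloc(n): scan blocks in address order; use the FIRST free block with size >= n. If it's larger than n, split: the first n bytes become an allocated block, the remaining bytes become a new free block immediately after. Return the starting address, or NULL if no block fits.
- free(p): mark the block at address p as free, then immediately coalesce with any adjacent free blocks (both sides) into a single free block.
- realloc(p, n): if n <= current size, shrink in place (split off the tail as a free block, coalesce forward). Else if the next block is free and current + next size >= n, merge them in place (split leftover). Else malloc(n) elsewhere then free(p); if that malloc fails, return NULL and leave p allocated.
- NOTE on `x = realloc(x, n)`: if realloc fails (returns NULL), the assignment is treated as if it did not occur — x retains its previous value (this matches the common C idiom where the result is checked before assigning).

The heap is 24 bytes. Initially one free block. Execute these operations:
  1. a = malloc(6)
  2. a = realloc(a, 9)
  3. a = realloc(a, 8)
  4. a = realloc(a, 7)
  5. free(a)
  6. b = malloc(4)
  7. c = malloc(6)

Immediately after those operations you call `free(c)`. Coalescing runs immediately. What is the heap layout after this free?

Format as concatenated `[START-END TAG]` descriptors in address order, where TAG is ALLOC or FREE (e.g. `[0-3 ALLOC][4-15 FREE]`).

Answer: [0-3 ALLOC][4-23 FREE]

Derivation:
Op 1: a = malloc(6) -> a = 0; heap: [0-5 ALLOC][6-23 FREE]
Op 2: a = realloc(a, 9) -> a = 0; heap: [0-8 ALLOC][9-23 FREE]
Op 3: a = realloc(a, 8) -> a = 0; heap: [0-7 ALLOC][8-23 FREE]
Op 4: a = realloc(a, 7) -> a = 0; heap: [0-6 ALLOC][7-23 FREE]
Op 5: free(a) -> (freed a); heap: [0-23 FREE]
Op 6: b = malloc(4) -> b = 0; heap: [0-3 ALLOC][4-23 FREE]
Op 7: c = malloc(6) -> c = 4; heap: [0-3 ALLOC][4-9 ALLOC][10-23 FREE]
free(c): c = 4 -> block [4-9 ALLOC]; mark free, coalesce with adjacent free neighbors -> [0-3 ALLOC][4-23 FREE]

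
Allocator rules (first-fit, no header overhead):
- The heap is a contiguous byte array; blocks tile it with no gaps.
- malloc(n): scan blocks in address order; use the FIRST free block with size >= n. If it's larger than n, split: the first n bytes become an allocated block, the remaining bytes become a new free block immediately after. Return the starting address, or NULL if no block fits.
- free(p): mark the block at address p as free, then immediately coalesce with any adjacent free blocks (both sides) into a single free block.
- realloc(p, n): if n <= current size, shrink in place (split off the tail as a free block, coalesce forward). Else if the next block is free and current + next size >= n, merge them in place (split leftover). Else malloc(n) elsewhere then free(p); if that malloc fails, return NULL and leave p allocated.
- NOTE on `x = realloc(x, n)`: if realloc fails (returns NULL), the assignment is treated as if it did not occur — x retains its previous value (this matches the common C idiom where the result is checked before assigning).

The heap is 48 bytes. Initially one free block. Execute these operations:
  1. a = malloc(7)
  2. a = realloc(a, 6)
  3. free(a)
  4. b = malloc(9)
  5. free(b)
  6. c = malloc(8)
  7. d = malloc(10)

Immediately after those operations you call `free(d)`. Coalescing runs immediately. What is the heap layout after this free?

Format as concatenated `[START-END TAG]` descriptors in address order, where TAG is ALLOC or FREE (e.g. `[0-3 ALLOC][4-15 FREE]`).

Op 1: a = malloc(7) -> a = 0; heap: [0-6 ALLOC][7-47 FREE]
Op 2: a = realloc(a, 6) -> a = 0; heap: [0-5 ALLOC][6-47 FREE]
Op 3: free(a) -> (freed a); heap: [0-47 FREE]
Op 4: b = malloc(9) -> b = 0; heap: [0-8 ALLOC][9-47 FREE]
Op 5: free(b) -> (freed b); heap: [0-47 FREE]
Op 6: c = malloc(8) -> c = 0; heap: [0-7 ALLOC][8-47 FREE]
Op 7: d = malloc(10) -> d = 8; heap: [0-7 ALLOC][8-17 ALLOC][18-47 FREE]
free(d): d = 8 -> block [8-17 ALLOC]; mark free, coalesce with adjacent free neighbors -> [0-7 ALLOC][8-47 FREE]

Answer: [0-7 ALLOC][8-47 FREE]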